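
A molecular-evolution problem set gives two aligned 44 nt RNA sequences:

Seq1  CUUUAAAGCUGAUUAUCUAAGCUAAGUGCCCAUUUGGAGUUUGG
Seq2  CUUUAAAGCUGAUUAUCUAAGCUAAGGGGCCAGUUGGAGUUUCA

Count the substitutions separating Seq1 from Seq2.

The sequences differ at positions 27 (U/G), 29 (C/G), 33 (U/G), 43 (G/C), 44 (G/A).
That gives 5 mismatches out of 44 aligned sites, so the Hamming distance is 5.

5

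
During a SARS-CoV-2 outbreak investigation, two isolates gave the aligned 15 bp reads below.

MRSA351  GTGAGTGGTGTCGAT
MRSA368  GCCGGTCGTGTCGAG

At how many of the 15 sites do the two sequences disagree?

5

The sequences differ at positions 2 (T/C), 3 (G/C), 4 (A/G), 7 (G/C), 15 (T/G).
That gives 5 mismatches out of 15 aligned sites, so the Hamming distance is 5.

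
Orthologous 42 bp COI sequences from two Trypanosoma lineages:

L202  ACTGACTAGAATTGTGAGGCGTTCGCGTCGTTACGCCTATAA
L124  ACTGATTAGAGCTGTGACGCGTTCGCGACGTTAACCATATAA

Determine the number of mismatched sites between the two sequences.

8

Differing sites — 6:C/T; 11:A/G; 12:T/C; 18:G/C; 28:T/A; 34:C/A; 35:G/C; 37:C/A.
That gives 8 mismatches out of 42 aligned sites, so the Hamming distance is 8.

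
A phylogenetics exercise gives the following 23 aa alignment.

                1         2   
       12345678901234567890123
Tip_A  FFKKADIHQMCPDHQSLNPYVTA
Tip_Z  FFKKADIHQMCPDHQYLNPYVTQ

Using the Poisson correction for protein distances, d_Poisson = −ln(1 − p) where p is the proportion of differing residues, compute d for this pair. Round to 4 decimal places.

Differing sites — 16:S/Y; 23:A/Q.
p = 2/23 = 0.086957.
d = −ln(1 − 0.086957) = −ln(0.913043) = 0.0910.

0.0910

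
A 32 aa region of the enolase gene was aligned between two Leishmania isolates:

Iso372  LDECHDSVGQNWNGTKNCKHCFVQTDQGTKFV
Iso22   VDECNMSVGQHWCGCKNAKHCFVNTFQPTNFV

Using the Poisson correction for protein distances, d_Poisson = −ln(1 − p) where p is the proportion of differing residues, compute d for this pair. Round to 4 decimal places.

The sequences differ at positions 1 (L/V), 5 (H/N), 6 (D/M), 11 (N/H), 13 (N/C), 15 (T/C), 18 (C/A), 24 (Q/N), 26 (D/F), 28 (G/P), 30 (K/N).
p = 11/32 = 0.343750.
d = −ln(1 − 0.343750) = −ln(0.656250) = 0.4212.

0.4212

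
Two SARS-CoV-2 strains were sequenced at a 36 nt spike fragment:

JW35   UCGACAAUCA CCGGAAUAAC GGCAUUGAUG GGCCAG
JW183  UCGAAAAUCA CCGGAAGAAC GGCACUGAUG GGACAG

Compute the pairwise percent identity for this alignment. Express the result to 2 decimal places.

The sequences differ at positions 5 (C/A), 17 (U/G), 25 (U/C), 33 (C/A).
32 of the 36 sites match, so the percent identity is 32/36 × 100 = 88.89%.

88.89%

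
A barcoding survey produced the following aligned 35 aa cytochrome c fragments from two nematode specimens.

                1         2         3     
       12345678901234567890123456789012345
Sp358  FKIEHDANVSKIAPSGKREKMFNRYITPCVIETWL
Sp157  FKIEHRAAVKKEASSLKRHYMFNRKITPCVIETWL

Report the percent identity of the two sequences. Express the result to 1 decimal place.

74.3%

Differing sites — 6:D/R; 8:N/A; 10:S/K; 12:I/E; 14:P/S; 16:G/L; 19:E/H; 20:K/Y; 25:Y/K.
26 of the 35 sites match, so the percent identity is 26/35 × 100 = 74.3%.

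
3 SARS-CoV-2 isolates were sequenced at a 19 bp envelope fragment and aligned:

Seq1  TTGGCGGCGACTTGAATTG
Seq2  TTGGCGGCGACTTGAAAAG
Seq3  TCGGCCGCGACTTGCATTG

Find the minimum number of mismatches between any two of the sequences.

Pairwise Hamming distances:
  Seq1 vs Seq2: 2
  Seq1 vs Seq3: 3
  Seq2 vs Seq3: 5
The smallest is 2, between Seq1 and Seq2.

2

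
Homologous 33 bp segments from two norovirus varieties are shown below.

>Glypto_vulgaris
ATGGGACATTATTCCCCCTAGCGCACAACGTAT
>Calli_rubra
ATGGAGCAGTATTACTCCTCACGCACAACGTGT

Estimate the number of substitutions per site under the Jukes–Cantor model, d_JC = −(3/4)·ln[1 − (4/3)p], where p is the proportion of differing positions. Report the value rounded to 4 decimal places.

0.2928

The sequences differ at positions 5 (G/A), 6 (A/G), 9 (T/G), 14 (C/A), 16 (C/T), 20 (A/C), 21 (G/A), 32 (A/G).
p = 8/33 = 0.242424.
d = −0.75 · ln(1 − (4/3)·0.242424) = −0.75 · ln(0.676768) = −0.75 · (-0.390427) = 0.2928.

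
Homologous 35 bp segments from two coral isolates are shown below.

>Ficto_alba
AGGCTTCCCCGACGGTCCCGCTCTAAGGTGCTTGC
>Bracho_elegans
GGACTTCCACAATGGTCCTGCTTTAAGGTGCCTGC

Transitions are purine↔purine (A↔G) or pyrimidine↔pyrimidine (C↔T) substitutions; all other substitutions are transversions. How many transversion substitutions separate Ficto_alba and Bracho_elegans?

1

Differing sites — 1:A/G (Ti); 3:G/A (Ti); 9:C/A (Tv); 11:G/A (Ti); 13:C/T (Ti); 19:C/T (Ti); 23:C/T (Ti); 32:T/C (Ti).
Of the 8 differences, 7 transitions and 1 transversion, so the answer is 1.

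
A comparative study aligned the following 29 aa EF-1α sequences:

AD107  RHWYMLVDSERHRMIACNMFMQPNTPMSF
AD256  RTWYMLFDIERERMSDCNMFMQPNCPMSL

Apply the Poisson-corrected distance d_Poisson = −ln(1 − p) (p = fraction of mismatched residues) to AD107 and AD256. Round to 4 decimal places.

Differing sites — 2:H/T; 7:V/F; 9:S/I; 12:H/E; 15:I/S; 16:A/D; 25:T/C; 29:F/L.
p = 8/29 = 0.275862.
d = −ln(1 − 0.275862) = −ln(0.724138) = 0.3228.

0.3228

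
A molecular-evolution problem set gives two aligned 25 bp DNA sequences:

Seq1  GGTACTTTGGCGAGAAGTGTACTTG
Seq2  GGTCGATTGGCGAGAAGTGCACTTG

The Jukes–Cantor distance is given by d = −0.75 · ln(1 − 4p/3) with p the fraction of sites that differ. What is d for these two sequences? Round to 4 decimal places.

0.1800

Mismatches occur at site 4 (A→C), site 5 (C→G), site 6 (T→A), site 20 (T→C).
p = 4/25 = 0.160000.
d = −0.75 · ln(1 − (4/3)·0.160000) = −0.75 · ln(0.786667) = −0.75 · (-0.239950) = 0.1800.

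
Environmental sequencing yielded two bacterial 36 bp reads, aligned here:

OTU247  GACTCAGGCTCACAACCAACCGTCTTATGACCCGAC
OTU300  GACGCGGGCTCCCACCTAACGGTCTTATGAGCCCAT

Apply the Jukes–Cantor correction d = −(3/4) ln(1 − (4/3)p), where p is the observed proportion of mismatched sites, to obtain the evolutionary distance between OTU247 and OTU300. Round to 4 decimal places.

0.3041

Mismatches occur at site 4 (T→G), site 6 (A→G), site 12 (A→C), site 15 (A→C), site 17 (C→T), site 21 (C→G), site 31 (C→G), site 34 (G→C), site 36 (C→T).
p = 9/36 = 0.250000.
d = −0.75 · ln(1 − (4/3)·0.250000) = −0.75 · ln(0.666667) = −0.75 · (-0.405465) = 0.3041.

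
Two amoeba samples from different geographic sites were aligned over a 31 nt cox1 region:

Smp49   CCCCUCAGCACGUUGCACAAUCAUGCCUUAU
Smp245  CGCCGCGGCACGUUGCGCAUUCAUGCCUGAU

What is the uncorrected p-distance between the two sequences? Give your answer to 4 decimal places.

0.1935

Mismatches occur at site 2 (C↔G), site 5 (U↔G), site 7 (A↔G), site 17 (A↔G), site 20 (A↔U), site 29 (U↔G).
There are 6 differences over 31 sites, so p = 6/31 = 0.1935.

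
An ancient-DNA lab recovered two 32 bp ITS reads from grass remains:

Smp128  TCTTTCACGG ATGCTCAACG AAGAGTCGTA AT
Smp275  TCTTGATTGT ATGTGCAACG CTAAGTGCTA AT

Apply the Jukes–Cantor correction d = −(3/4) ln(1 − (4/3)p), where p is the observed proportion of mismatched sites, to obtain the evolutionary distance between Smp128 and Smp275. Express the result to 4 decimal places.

0.5199

Differing sites — 5:T/G; 6:C/A; 7:A/T; 8:C/T; 10:G/T; 14:C/T; 15:T/G; 21:A/C; 22:A/T; 23:G/A; 27:C/G; 28:G/C.
p = 12/32 = 0.375000.
d = −0.75 · ln(1 − (4/3)·0.375000) = −0.75 · ln(0.500000) = −0.75 · (-0.693147) = 0.5199.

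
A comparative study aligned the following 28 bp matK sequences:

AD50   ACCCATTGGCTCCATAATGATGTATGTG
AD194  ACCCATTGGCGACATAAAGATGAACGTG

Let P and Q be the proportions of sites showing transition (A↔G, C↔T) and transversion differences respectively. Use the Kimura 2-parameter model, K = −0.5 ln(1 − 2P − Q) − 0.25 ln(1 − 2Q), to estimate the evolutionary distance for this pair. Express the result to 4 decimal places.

0.2047

The sequences differ at positions 11 (T/G, transversion), 12 (C/A, transversion), 18 (T/A, transversion), 23 (T/A, transversion), 25 (T/C, transition).
Of the 5 differences, 1 transition and 4 transversions over 28 sites: P = 1/28 = 0.035714, Q = 4/28 = 0.142857.
d = −0.5·ln(0.785715) − 0.25·ln(0.714286) = −0.5·(-0.241161) − 0.25·(-0.336472) = 0.2047.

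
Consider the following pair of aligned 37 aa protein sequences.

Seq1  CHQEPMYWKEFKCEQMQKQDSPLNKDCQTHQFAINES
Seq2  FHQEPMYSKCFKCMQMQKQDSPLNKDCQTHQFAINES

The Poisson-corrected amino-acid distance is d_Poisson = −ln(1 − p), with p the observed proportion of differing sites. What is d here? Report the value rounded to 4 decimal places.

The sequences differ at positions 1 (C/F), 8 (W/S), 10 (E/C), 14 (E/M).
p = 4/37 = 0.108108.
d = −ln(1 − 0.108108) = −ln(0.891892) = 0.1144.

0.1144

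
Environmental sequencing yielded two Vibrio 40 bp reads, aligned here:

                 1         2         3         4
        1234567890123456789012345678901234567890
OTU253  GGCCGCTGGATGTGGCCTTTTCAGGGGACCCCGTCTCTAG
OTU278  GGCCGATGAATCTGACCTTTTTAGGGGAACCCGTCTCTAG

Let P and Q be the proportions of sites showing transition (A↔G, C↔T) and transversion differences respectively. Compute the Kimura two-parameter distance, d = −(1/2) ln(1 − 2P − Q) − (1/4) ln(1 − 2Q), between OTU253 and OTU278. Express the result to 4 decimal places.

0.1681

The sequences differ at positions 6 (C/A, transversion), 9 (G/A, transition), 12 (G/C, transversion), 15 (G/A, transition), 22 (C/T, transition), 29 (C/A, transversion).
Of the 6 differences, 3 transitions and 3 transversions over 40 sites: P = 3/40 = 0.075000, Q = 3/40 = 0.075000.
d = −0.5·ln(0.775000) − 0.25·ln(0.850000) = −0.5·(-0.254892) − 0.25·(-0.162519) = 0.1681.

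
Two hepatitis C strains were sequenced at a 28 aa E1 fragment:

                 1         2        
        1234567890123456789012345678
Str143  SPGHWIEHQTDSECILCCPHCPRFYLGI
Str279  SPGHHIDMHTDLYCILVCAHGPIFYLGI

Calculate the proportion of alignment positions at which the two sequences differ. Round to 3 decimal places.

Mismatches occur at site 5 (W→H), site 7 (E→D), site 8 (H→M), site 9 (Q→H), site 12 (S→L), site 13 (E→Y), site 17 (C→V), site 19 (P→A), site 21 (C→G), site 23 (R→I).
There are 10 differences over 28 sites, so p = 10/28 = 0.357.

0.357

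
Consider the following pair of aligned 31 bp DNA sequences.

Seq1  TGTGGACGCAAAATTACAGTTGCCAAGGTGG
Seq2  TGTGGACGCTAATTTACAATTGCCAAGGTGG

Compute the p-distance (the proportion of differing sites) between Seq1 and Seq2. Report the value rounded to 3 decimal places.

0.097

The sequences differ at positions 10 (A/T), 13 (A/T), 19 (G/A).
There are 3 differences over 31 sites, so p = 3/31 = 0.097.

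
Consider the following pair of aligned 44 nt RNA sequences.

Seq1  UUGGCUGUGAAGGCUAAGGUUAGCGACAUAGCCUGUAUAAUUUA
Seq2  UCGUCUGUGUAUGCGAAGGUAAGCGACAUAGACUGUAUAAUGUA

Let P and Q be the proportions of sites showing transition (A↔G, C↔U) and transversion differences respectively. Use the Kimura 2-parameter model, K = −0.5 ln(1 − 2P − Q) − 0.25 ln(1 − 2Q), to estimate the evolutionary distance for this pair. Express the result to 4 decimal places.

0.2102

The sequences differ at positions 2 (U/C, transition), 4 (G/U, transversion), 10 (A/U, transversion), 12 (G/U, transversion), 15 (U/G, transversion), 21 (U/A, transversion), 32 (C/A, transversion), 42 (U/G, transversion).
Of the 8 differences, 1 transition and 7 transversions over 44 sites: P = 1/44 = 0.022727, Q = 7/44 = 0.159091.
d = −0.5·ln(0.795455) − 0.25·ln(0.681818) = −0.5·(-0.228841) − 0.25·(-0.382993) = 0.2102.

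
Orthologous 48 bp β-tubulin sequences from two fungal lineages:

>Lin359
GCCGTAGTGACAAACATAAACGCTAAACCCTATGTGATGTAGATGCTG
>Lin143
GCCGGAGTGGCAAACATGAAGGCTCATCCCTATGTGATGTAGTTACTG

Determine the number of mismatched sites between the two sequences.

The sequences differ at positions 5 (T/G), 10 (A/G), 18 (A/G), 21 (C/G), 25 (A/C), 27 (A/T), 43 (A/T), 45 (G/A).
That gives 8 mismatches out of 48 aligned sites, so the Hamming distance is 8.

8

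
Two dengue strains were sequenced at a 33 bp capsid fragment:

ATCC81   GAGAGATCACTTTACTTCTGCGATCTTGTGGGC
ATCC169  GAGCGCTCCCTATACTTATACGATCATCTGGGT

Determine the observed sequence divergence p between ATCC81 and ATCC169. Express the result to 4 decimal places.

The sequences differ at positions 4 (A/C), 6 (A/C), 9 (A/C), 12 (T/A), 18 (C/A), 20 (G/A), 26 (T/A), 28 (G/C), 33 (C/T).
There are 9 differences over 33 sites, so p = 9/33 = 0.2727.

0.2727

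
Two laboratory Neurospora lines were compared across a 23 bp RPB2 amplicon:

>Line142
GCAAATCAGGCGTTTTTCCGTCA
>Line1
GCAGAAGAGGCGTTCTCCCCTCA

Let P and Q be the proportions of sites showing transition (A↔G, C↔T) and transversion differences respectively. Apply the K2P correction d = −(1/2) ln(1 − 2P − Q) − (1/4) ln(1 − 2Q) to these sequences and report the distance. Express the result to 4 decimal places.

0.3238

Mismatches occur at site 4 (A↔G, transition), site 6 (T↔A, transversion), site 7 (C↔G, transversion), site 15 (T↔C, transition), site 17 (T↔C, transition), site 20 (G↔C, transversion).
Of the 6 differences, 3 transitions and 3 transversions over 23 sites: P = 3/23 = 0.130435, Q = 3/23 = 0.130435.
d = −0.5·ln(0.608695) − 0.25·ln(0.739130) = −0.5·(-0.496438) − 0.25·(-0.302281) = 0.3238.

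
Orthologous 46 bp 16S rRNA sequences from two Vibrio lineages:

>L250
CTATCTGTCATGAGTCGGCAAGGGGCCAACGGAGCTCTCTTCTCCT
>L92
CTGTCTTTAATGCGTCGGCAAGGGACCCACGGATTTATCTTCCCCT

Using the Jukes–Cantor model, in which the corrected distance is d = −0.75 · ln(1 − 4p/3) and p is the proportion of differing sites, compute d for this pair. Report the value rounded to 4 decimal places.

Differing sites — 3:A/G; 7:G/T; 9:C/A; 13:A/C; 25:G/A; 28:A/C; 34:G/T; 35:C/T; 37:C/A; 43:T/C.
p = 10/46 = 0.217391.
d = −0.75 · ln(1 − (4/3)·0.217391) = −0.75 · ln(0.710145) = −0.75 · (-0.342286) = 0.2567.

0.2567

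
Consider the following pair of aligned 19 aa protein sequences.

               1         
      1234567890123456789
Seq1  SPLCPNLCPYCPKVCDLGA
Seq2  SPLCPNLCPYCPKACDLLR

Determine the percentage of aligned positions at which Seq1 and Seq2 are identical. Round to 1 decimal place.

84.2%

Mismatches occur at site 14 (V/A), site 18 (G/L), site 19 (A/R).
16 of the 19 sites match, so the percent identity is 16/19 × 100 = 84.2%.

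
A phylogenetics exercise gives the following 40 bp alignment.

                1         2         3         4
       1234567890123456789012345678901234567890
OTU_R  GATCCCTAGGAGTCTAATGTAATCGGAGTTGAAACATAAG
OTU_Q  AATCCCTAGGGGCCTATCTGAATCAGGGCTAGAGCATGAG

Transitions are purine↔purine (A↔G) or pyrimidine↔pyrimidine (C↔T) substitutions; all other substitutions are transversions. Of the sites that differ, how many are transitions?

Mismatches occur at site 1 (G↔A, transition), site 11 (A↔G, transition), site 13 (T↔C, transition), site 17 (A↔T, transversion), site 18 (T↔C, transition), site 19 (G↔T, transversion), site 20 (T↔G, transversion), site 25 (G↔A, transition), site 27 (A↔G, transition), site 29 (T↔C, transition), site 31 (G↔A, transition), site 32 (A↔G, transition), site 34 (A↔G, transition), site 38 (A↔G, transition).
Of the 14 differences, 11 transitions and 3 transversions, so the answer is 11.

11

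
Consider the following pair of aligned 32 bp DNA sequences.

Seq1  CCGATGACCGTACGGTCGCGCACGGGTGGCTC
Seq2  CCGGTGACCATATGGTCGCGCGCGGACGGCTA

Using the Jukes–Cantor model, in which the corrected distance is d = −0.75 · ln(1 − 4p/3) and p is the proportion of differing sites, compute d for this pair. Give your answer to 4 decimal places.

0.2586

The sequences differ at positions 4 (A/G), 10 (G/A), 13 (C/T), 22 (A/G), 26 (G/A), 27 (T/C), 32 (C/A).
p = 7/32 = 0.218750.
d = −0.75 · ln(1 − (4/3)·0.218750) = −0.75 · ln(0.708333) = −0.75 · (-0.344841) = 0.2586.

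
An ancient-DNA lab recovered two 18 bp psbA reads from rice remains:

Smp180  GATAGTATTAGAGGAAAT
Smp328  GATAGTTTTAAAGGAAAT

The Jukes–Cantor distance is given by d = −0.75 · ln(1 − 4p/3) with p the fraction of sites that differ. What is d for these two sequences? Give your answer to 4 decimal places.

The sequences differ at positions 7 (A/T), 11 (G/A).
p = 2/18 = 0.111111.
d = −0.75 · ln(1 − (4/3)·0.111111) = −0.75 · ln(0.851852) = −0.75 · (-0.160342) = 0.1203.

0.1203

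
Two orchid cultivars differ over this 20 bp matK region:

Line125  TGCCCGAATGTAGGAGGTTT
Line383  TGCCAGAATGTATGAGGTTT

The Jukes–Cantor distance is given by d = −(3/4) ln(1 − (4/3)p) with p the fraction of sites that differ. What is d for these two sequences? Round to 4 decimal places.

Mismatches occur at site 5 (C→A), site 13 (G→T).
p = 2/20 = 0.100000.
d = −0.75 · ln(1 − (4/3)·0.100000) = −0.75 · ln(0.866667) = −0.75 · (-0.143100) = 0.1073.

0.1073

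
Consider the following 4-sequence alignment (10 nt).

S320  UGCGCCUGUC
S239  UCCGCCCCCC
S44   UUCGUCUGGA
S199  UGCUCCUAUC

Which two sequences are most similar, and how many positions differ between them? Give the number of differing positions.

2

Pairwise Hamming distances:
  S320 vs S239: 4
  S320 vs S44: 4
  S320 vs S199: 2
  S239 vs S44: 6
  S239 vs S199: 5
  S44 vs S199: 6
The smallest is 2, between S320 and S199.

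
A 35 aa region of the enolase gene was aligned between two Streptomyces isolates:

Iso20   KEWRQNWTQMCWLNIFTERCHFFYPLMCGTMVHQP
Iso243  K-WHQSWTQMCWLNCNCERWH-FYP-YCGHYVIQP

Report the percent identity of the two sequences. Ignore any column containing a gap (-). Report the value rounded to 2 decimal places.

68.75%

Excluding the 3 gap columns leaves 32 comparable sites.
Mismatches occur at site 4 (R↔H), site 6 (N↔S), site 15 (I↔C), site 16 (F↔N), site 17 (T↔C), site 20 (C↔W), site 27 (M↔Y), site 30 (T↔H), site 31 (M↔Y), site 33 (H↔I).
22 of the 32 comparable sites match, so the percent identity is 22/32 × 100 = 68.75%.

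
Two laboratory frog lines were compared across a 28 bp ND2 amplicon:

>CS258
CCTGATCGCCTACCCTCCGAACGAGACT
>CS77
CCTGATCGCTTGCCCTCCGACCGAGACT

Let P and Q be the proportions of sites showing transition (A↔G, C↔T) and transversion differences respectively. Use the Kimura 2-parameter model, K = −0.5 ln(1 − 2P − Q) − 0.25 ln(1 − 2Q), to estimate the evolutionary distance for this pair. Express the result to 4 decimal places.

The sequences differ at positions 10 (C/T, transition), 12 (A/G, transition), 21 (A/C, transversion).
Of the 3 differences, 2 transitions and 1 transversion over 28 sites: P = 2/28 = 0.071429, Q = 1/28 = 0.035714.
d = −0.5·ln(0.821428) − 0.25·ln(0.928572) = −0.5·(-0.196711) − 0.25·(-0.074107) = 0.1169.

0.1169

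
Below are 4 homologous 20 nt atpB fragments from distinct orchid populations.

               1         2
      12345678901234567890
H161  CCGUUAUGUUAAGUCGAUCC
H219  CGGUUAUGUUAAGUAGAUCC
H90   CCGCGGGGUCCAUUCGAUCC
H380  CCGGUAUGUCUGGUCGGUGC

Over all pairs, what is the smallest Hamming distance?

Pairwise Hamming distances:
  H161 vs H219: 2
  H161 vs H90: 7
  H161 vs H380: 6
  H219 vs H90: 9
  H219 vs H380: 8
  H90 vs H380: 9
The smallest is 2, between H161 and H219.

2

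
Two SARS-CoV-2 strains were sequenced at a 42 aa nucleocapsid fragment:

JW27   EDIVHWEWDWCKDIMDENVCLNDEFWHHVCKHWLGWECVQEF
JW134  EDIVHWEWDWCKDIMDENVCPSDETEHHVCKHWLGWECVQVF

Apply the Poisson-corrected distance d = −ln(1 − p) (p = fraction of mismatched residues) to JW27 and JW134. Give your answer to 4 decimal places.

0.1268

Differing sites — 21:L/P; 22:N/S; 25:F/T; 26:W/E; 41:E/V.
p = 5/42 = 0.119048.
d = −ln(1 − 0.119048) = −ln(0.880952) = 0.1268.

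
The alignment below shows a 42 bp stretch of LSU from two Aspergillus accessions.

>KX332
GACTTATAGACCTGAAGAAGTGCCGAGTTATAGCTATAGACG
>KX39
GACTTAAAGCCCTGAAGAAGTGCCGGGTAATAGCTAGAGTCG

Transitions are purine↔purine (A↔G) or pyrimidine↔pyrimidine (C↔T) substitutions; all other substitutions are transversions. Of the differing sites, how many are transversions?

5

Mismatches occur at site 7 (T↔A, transversion), site 10 (A↔C, transversion), site 26 (A↔G, transition), site 29 (T↔A, transversion), site 37 (T↔G, transversion), site 40 (A↔T, transversion).
Of the 6 differences, 1 transition and 5 transversions, so the answer is 5.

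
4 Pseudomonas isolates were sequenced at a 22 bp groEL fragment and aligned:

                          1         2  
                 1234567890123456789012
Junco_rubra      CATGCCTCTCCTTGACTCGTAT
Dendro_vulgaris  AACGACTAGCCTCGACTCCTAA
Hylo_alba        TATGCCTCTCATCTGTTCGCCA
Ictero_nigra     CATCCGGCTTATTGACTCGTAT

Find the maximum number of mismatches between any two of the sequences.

13

Pairwise Hamming distances:
  Junco_rubra vs Dendro_vulgaris: 8
  Junco_rubra vs Hylo_alba: 9
  Junco_rubra vs Ictero_nigra: 5
  Dendro_vulgaris vs Hylo_alba: 12
  Dendro_vulgaris vs Ictero_nigra: 13
  Hylo_alba vs Ictero_nigra: 12
The largest is 13, between Dendro_vulgaris and Ictero_nigra.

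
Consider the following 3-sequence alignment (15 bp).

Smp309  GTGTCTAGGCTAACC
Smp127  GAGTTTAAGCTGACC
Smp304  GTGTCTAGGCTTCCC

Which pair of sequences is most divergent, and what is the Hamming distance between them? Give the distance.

Pairwise Hamming distances:
  Smp309 vs Smp127: 4
  Smp309 vs Smp304: 2
  Smp127 vs Smp304: 5
The largest is 5, between Smp127 and Smp304.

5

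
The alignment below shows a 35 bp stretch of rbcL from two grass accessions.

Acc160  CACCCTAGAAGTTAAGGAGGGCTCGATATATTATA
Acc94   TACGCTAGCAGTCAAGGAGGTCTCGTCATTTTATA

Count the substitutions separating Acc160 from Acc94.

8

The sequences differ at positions 1 (C/T), 4 (C/G), 9 (A/C), 13 (T/C), 21 (G/T), 26 (A/T), 27 (T/C), 30 (A/T).
That gives 8 mismatches out of 35 aligned sites, so the Hamming distance is 8.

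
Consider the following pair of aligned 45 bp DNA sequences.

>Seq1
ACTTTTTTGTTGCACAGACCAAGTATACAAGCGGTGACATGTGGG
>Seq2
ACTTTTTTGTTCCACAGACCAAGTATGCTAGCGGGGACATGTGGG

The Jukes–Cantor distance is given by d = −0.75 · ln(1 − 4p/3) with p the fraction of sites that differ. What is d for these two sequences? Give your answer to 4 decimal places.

0.0946

Differing sites — 12:G/C; 27:A/G; 29:A/T; 35:T/G.
p = 4/45 = 0.088889.
d = −0.75 · ln(1 − (4/3)·0.088889) = −0.75 · ln(0.881481) = −0.75 · (-0.126152) = 0.0946.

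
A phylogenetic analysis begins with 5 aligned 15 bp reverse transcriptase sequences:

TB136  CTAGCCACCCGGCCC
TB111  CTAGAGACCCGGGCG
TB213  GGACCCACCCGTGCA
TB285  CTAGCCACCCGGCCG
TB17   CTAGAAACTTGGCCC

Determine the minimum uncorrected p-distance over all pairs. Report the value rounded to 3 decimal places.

Pairwise Hamming distances:
  TB136 vs TB111: 4
  TB136 vs TB213: 6
  TB136 vs TB285: 1
  TB136 vs TB17: 4
  TB111 vs TB213: 7
  TB111 vs TB285: 3
  TB111 vs TB17: 5
  TB213 vs TB285: 6
  TB213 vs TB17: 10
  TB285 vs TB17: 5
The smallest is 1 mismatch, between TB136 and TB285; p = 1/15 = 0.067.

0.067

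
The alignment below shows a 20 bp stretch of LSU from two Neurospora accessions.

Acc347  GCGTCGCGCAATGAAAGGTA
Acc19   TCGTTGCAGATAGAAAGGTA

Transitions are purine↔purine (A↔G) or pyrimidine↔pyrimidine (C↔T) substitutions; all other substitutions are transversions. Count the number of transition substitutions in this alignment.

2

Differing sites — 1:G/T (Tv); 5:C/T (Ti); 8:G/A (Ti); 9:C/G (Tv); 11:A/T (Tv); 12:T/A (Tv).
Of the 6 differences, 2 transitions and 4 transversions, so the answer is 2.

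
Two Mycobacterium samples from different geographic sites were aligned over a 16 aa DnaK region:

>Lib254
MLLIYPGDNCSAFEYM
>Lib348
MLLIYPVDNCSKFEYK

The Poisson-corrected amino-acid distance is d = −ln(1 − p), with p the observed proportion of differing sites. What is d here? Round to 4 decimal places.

Differing sites — 7:G/V; 12:A/K; 16:M/K.
p = 3/16 = 0.187500.
d = −ln(1 − 0.187500) = −ln(0.812500) = 0.2076.

0.2076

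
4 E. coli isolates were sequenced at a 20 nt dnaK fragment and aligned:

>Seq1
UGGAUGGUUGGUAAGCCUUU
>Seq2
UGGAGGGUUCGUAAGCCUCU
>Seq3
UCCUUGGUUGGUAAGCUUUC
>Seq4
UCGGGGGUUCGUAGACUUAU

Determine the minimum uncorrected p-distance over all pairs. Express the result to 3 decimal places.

0.150

Pairwise Hamming distances:
  Seq1 vs Seq2: 3
  Seq1 vs Seq3: 5
  Seq1 vs Seq4: 8
  Seq2 vs Seq3: 8
  Seq2 vs Seq4: 6
  Seq3 vs Seq4: 8
The smallest is 3 mismatches, between Seq1 and Seq2; p = 3/20 = 0.150.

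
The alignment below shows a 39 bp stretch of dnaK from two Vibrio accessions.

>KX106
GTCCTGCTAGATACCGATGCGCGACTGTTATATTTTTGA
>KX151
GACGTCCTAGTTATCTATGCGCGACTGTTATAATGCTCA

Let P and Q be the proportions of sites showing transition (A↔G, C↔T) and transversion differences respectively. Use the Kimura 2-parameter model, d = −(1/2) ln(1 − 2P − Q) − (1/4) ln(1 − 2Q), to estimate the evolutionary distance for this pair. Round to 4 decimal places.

Differing sites — 2:T/A (Tv); 4:C/G (Tv); 6:G/C (Tv); 11:A/T (Tv); 14:C/T (Ti); 16:G/T (Tv); 33:T/A (Tv); 35:T/G (Tv); 36:T/C (Ti); 38:G/C (Tv).
Of the 10 differences, 2 transitions and 8 transversions over 39 sites: P = 2/39 = 0.051282, Q = 8/39 = 0.205128.
d = −0.5·ln(0.692308) − 0.25·ln(0.589744) = −0.5·(-0.367724) − 0.25·(-0.528067) = 0.3159.

0.3159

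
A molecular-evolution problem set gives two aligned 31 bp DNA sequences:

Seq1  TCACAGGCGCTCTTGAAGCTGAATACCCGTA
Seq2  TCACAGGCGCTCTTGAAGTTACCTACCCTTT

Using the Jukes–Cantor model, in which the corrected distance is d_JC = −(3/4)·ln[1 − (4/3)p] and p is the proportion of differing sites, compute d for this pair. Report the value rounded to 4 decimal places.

Differing sites — 19:C/T; 21:G/A; 22:A/C; 23:A/C; 29:G/T; 31:A/T.
p = 6/31 = 0.193548.
d = −0.75 · ln(1 − (4/3)·0.193548) = −0.75 · ln(0.741936) = −0.75 · (-0.298492) = 0.2239.

0.2239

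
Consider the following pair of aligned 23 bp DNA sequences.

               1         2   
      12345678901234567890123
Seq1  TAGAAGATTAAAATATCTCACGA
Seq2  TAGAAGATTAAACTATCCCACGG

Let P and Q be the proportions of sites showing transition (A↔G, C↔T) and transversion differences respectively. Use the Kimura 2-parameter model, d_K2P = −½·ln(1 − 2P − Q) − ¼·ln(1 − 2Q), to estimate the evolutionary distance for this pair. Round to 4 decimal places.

0.1453

Mismatches occur at site 13 (A/C, transversion), site 18 (T/C, transition), site 23 (A/G, transition).
Of the 3 differences, 2 transitions and 1 transversion over 23 sites: P = 2/23 = 0.086957, Q = 1/23 = 0.043478.
d = −0.5·ln(0.782608) − 0.25·ln(0.913044) = −0.5·(-0.245123) − 0.25·(-0.090971) = 0.1453.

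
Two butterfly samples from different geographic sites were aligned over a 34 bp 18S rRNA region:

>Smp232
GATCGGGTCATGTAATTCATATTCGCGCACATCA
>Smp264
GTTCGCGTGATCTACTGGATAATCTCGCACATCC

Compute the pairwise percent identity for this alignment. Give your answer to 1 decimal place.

The sequences differ at positions 2 (A/T), 6 (G/C), 9 (C/G), 12 (G/C), 15 (A/C), 17 (T/G), 18 (C/G), 22 (T/A), 25 (G/T), 34 (A/C).
24 of the 34 sites match, so the percent identity is 24/34 × 100 = 70.6%.

70.6%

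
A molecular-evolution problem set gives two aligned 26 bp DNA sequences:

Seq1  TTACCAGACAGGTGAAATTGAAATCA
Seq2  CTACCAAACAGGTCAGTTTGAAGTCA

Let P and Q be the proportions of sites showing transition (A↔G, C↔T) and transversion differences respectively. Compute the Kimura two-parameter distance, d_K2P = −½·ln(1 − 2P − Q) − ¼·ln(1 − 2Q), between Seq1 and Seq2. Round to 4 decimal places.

0.2845

Differing sites — 1:T/C (Ti); 7:G/A (Ti); 14:G/C (Tv); 16:A/G (Ti); 17:A/T (Tv); 23:A/G (Ti).
Of the 6 differences, 4 transitions and 2 transversions over 26 sites: P = 4/26 = 0.153846, Q = 2/26 = 0.076923.
d = −0.5·ln(0.615385) − 0.25·ln(0.846154) = −0.5·(-0.485507) − 0.25·(-0.167054) = 0.2845.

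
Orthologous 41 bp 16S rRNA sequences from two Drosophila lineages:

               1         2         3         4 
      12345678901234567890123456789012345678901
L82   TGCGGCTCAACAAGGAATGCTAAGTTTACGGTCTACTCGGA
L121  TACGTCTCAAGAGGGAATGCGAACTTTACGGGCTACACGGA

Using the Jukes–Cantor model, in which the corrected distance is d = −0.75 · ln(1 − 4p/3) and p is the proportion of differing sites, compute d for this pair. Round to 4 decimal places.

0.2260

Mismatches occur at site 2 (G→A), site 5 (G→T), site 11 (C→G), site 13 (A→G), site 21 (T→G), site 24 (G→C), site 32 (T→G), site 37 (T→A).
p = 8/41 = 0.195122.
d = −0.75 · ln(1 − (4/3)·0.195122) = −0.75 · ln(0.739837) = −0.75 · (-0.301325) = 0.2260.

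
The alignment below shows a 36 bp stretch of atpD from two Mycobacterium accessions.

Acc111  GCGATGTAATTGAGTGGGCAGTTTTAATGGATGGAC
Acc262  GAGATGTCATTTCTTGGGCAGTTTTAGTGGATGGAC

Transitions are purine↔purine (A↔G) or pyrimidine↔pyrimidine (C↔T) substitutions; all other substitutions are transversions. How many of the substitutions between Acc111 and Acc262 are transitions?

1

Mismatches occur at site 2 (C↔A, transversion), site 8 (A↔C, transversion), site 12 (G↔T, transversion), site 13 (A↔C, transversion), site 14 (G↔T, transversion), site 27 (A↔G, transition).
Of the 6 differences, 1 transition and 5 transversions, so the answer is 1.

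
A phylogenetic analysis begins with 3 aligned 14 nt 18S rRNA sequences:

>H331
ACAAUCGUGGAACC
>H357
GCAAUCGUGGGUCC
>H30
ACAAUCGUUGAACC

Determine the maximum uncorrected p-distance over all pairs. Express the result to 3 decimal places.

Pairwise Hamming distances:
  H331 vs H357: 3
  H331 vs H30: 1
  H357 vs H30: 4
The largest is 4 mismatches, between H357 and H30; p = 4/14 = 0.286.

0.286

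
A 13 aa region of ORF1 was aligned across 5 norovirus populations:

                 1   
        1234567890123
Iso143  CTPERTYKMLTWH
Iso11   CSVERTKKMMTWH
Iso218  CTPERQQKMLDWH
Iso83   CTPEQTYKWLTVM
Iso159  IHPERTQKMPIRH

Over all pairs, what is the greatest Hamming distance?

Pairwise Hamming distances:
  Iso143 vs Iso11: 4
  Iso143 vs Iso218: 3
  Iso143 vs Iso83: 4
  Iso143 vs Iso159: 6
  Iso11 vs Iso218: 6
  Iso11 vs Iso83: 8
  Iso11 vs Iso159: 7
  Iso218 vs Iso83: 7
  Iso218 vs Iso159: 6
  Iso83 vs Iso159: 9
The largest is 9, between Iso83 and Iso159.

9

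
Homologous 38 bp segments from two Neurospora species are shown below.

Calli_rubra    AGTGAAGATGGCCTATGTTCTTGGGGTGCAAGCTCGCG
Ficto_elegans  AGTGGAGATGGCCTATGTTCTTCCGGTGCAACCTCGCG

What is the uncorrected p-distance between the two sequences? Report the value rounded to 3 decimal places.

0.105

The sequences differ at positions 5 (A/G), 23 (G/C), 24 (G/C), 32 (G/C).
There are 4 differences over 38 sites, so p = 4/38 = 0.105.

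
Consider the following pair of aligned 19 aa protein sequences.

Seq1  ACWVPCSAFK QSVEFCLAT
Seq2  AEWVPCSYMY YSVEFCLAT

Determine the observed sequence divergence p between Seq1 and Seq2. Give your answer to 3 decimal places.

0.263

Differing sites — 2:C/E; 8:A/Y; 9:F/M; 10:K/Y; 11:Q/Y.
There are 5 differences over 19 sites, so p = 5/19 = 0.263.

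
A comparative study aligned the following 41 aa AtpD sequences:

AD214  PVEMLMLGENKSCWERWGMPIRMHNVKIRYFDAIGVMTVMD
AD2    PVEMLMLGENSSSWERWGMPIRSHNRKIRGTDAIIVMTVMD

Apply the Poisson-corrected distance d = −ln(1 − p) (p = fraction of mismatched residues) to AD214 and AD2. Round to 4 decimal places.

0.1872

The sequences differ at positions 11 (K/S), 13 (C/S), 23 (M/S), 26 (V/R), 30 (Y/G), 31 (F/T), 35 (G/I).
p = 7/41 = 0.170732.
d = −ln(1 − 0.170732) = −ln(0.829268) = 0.1872.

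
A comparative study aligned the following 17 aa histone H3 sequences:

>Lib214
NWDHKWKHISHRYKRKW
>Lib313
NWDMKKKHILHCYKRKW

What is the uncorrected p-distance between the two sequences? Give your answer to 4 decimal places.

The sequences differ at positions 4 (H/M), 6 (W/K), 10 (S/L), 12 (R/C).
There are 4 differences over 17 sites, so p = 4/17 = 0.2353.

0.2353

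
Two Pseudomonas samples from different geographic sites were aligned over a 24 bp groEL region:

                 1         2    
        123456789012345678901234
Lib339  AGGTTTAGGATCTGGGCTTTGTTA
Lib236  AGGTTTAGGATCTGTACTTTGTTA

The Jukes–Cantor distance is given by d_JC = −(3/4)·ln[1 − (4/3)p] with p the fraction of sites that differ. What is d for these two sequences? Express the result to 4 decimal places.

Mismatches occur at site 15 (G→T), site 16 (G→A).
p = 2/24 = 0.083333.
d = −0.75 · ln(1 − (4/3)·0.083333) = −0.75 · ln(0.888889) = −0.75 · (-0.117783) = 0.0883.

0.0883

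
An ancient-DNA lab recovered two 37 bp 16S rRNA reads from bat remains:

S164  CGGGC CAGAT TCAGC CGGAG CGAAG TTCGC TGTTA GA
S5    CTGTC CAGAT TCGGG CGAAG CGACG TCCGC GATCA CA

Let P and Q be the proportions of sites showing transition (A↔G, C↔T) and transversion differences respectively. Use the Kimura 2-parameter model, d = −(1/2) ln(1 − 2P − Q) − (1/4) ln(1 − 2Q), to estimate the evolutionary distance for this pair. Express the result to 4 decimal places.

0.3812

Differing sites — 2:G/T (Tv); 4:G/T (Tv); 13:A/G (Ti); 15:C/G (Tv); 18:G/A (Ti); 24:A/C (Tv); 27:T/C (Ti); 31:T/G (Tv); 32:G/A (Ti); 34:T/C (Ti); 36:G/C (Tv).
Of the 11 differences, 5 transitions and 6 transversions over 37 sites: P = 5/37 = 0.135135, Q = 6/37 = 0.162162.
d = −0.5·ln(0.567568) − 0.25·ln(0.675676) = −0.5·(-0.566395) − 0.25·(-0.392042) = 0.3812.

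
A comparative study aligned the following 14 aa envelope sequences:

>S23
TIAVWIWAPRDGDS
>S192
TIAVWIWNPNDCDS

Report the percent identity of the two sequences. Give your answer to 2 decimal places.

The sequences differ at positions 8 (A/N), 10 (R/N), 12 (G/C).
11 of the 14 sites match, so the percent identity is 11/14 × 100 = 78.57%.

78.57%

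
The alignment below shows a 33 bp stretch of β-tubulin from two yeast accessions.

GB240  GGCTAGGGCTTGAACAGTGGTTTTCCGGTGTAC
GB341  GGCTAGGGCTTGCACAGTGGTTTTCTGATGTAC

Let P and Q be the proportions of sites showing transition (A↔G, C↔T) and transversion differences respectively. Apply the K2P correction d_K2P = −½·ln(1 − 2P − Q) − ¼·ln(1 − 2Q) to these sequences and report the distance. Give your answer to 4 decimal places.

Differing sites — 13:A/C (Tv); 26:C/T (Ti); 28:G/A (Ti).
Of the 3 differences, 2 transitions and 1 transversion over 33 sites: P = 2/33 = 0.060606, Q = 1/33 = 0.030303.
d = −0.5·ln(0.848485) − 0.25·ln(0.939394) = −0.5·(-0.164303) − 0.25·(-0.062520) = 0.0978.

0.0978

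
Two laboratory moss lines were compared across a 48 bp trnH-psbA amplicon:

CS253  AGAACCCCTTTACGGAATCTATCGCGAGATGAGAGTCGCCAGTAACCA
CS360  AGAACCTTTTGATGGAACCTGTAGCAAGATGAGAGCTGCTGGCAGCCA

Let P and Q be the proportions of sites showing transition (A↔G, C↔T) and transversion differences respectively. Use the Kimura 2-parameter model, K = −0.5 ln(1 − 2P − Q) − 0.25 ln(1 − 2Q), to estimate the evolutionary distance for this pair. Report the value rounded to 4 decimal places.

Mismatches occur at site 7 (C/T, transition), site 8 (C/T, transition), site 11 (T/G, transversion), site 13 (C/T, transition), site 18 (T/C, transition), site 21 (A/G, transition), site 23 (C/A, transversion), site 26 (G/A, transition), site 36 (T/C, transition), site 37 (C/T, transition), site 40 (C/T, transition), site 41 (A/G, transition), site 43 (T/C, transition), site 45 (A/G, transition).
Of the 14 differences, 12 transitions and 2 transversions over 48 sites: P = 12/48 = 0.250000, Q = 2/48 = 0.041667.
d = −0.5·ln(0.458333) − 0.25·ln(0.916666) = −0.5·(-0.780159) − 0.25·(-0.087012) = 0.4118.

0.4118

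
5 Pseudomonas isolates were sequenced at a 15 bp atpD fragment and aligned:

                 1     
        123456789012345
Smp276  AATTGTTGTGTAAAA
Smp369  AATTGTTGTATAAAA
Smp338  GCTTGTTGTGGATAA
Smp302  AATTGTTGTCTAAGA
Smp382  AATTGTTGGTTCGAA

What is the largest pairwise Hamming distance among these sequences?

7

Pairwise Hamming distances:
  Smp276 vs Smp369: 1
  Smp276 vs Smp338: 4
  Smp276 vs Smp302: 2
  Smp276 vs Smp382: 4
  Smp369 vs Smp338: 5
  Smp369 vs Smp302: 2
  Smp369 vs Smp382: 4
  Smp338 vs Smp302: 6
  Smp338 vs Smp382: 7
  Smp302 vs Smp382: 5
The largest is 7, between Smp338 and Smp382.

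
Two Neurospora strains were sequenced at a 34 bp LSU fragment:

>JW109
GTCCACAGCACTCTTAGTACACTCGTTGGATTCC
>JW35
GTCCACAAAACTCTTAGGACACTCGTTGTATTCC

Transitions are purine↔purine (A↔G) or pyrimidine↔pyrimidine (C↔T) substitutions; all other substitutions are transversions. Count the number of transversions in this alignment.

3

Differing sites — 8:G/A (Ti); 9:C/A (Tv); 18:T/G (Tv); 29:G/T (Tv).
Of the 4 differences, 1 transition and 3 transversions, so the answer is 3.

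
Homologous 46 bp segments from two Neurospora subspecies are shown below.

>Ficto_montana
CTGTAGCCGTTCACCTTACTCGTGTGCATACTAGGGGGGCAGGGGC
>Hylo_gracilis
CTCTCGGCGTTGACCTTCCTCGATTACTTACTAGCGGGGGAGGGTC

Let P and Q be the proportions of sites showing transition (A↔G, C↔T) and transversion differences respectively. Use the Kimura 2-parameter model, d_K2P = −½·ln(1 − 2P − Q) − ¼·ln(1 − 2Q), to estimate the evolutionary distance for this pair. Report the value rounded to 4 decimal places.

0.3287

Differing sites — 3:G/C (Tv); 5:A/C (Tv); 7:C/G (Tv); 12:C/G (Tv); 18:A/C (Tv); 23:T/A (Tv); 24:G/T (Tv); 26:G/A (Ti); 28:A/T (Tv); 35:G/C (Tv); 40:C/G (Tv); 45:G/T (Tv).
Of the 12 differences, 1 transition and 11 transversions over 46 sites: P = 1/46 = 0.021739, Q = 11/46 = 0.239130.
d = −0.5·ln(0.717392) − 0.25·ln(0.521740) = −0.5·(-0.332133) − 0.25·(-0.650586) = 0.3287.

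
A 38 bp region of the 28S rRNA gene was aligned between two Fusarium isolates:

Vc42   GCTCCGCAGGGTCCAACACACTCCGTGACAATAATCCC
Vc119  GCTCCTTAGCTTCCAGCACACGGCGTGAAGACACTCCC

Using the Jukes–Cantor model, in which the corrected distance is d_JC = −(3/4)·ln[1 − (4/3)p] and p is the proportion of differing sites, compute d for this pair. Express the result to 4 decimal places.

0.3658

Mismatches occur at site 6 (G/T), site 7 (C/T), site 10 (G/C), site 11 (G/T), site 16 (A/G), site 22 (T/G), site 23 (C/G), site 29 (C/A), site 30 (A/G), site 32 (T/C), site 34 (A/C).
p = 11/38 = 0.289474.
d = −0.75 · ln(1 − (4/3)·0.289474) = −0.75 · ln(0.614035) = −0.75 · (-0.487703) = 0.3658.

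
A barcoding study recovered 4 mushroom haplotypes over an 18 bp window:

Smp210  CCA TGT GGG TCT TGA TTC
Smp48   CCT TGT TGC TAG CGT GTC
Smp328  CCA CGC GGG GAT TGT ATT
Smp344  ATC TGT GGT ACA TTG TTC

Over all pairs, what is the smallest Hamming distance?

7

Pairwise Hamming distances:
  Smp210 vs Smp48: 8
  Smp210 vs Smp328: 7
  Smp210 vs Smp344: 8
  Smp48 vs Smp328: 10
  Smp48 vs Smp344: 12
  Smp328 vs Smp344: 13
The smallest is 7, between Smp210 and Smp328.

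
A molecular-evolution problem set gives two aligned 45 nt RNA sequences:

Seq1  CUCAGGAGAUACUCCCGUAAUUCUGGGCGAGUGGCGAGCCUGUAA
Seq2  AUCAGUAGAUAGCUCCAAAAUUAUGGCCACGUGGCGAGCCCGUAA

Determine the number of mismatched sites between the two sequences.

The sequences differ at positions 1 (C/A), 6 (G/U), 12 (C/G), 13 (U/C), 14 (C/U), 17 (G/A), 18 (U/A), 23 (C/A), 27 (G/C), 29 (G/A), 30 (A/C), 41 (U/C).
That gives 12 mismatches out of 45 aligned sites, so the Hamming distance is 12.

12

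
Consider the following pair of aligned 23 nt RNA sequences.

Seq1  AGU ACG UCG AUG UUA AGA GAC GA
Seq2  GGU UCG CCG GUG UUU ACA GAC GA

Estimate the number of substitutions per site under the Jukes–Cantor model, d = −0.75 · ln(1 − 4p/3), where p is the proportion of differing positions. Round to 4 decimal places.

0.3206

The sequences differ at positions 1 (A/G), 4 (A/U), 7 (U/C), 10 (A/G), 15 (A/U), 17 (G/C).
p = 6/23 = 0.260870.
d = −0.75 · ln(1 − (4/3)·0.260870) = −0.75 · ln(0.652173) = −0.75 · (-0.427445) = 0.3206.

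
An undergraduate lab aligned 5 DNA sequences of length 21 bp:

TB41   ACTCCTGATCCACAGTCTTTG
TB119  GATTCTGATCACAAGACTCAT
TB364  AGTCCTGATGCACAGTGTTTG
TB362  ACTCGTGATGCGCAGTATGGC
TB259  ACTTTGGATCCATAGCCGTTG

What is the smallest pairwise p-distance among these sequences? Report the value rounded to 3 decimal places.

0.143

Pairwise Hamming distances:
  TB41 vs TB119: 10
  TB41 vs TB364: 3
  TB41 vs TB362: 7
  TB41 vs TB259: 6
  TB119 vs TB364: 12
  TB119 vs TB362: 13
  TB119 vs TB259: 12
  TB364 vs TB362: 7
  TB364 vs TB259: 9
  TB362 vs TB259: 12
The smallest is 3 mismatches, between TB41 and TB364; p = 3/21 = 0.143.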